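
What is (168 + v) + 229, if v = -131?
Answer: 266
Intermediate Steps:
(168 + v) + 229 = (168 - 131) + 229 = 37 + 229 = 266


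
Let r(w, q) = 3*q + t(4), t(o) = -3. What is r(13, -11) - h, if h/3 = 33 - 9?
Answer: -108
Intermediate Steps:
h = 72 (h = 3*(33 - 9) = 3*24 = 72)
r(w, q) = -3 + 3*q (r(w, q) = 3*q - 3 = -3 + 3*q)
r(13, -11) - h = (-3 + 3*(-11)) - 1*72 = (-3 - 33) - 72 = -36 - 72 = -108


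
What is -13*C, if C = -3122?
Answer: 40586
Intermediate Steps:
-13*C = -13*(-3122) = 40586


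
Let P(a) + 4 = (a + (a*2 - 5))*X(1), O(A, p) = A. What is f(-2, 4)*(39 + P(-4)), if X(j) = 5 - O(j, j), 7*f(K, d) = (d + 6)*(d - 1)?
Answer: -990/7 ≈ -141.43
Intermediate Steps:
f(K, d) = (-1 + d)*(6 + d)/7 (f(K, d) = ((d + 6)*(d - 1))/7 = ((6 + d)*(-1 + d))/7 = ((-1 + d)*(6 + d))/7 = (-1 + d)*(6 + d)/7)
X(j) = 5 - j
P(a) = -24 + 12*a (P(a) = -4 + (a + (a*2 - 5))*(5 - 1*1) = -4 + (a + (2*a - 5))*(5 - 1) = -4 + (a + (-5 + 2*a))*4 = -4 + (-5 + 3*a)*4 = -4 + (-20 + 12*a) = -24 + 12*a)
f(-2, 4)*(39 + P(-4)) = (-6/7 + (⅐)*4² + (5/7)*4)*(39 + (-24 + 12*(-4))) = (-6/7 + (⅐)*16 + 20/7)*(39 + (-24 - 48)) = (-6/7 + 16/7 + 20/7)*(39 - 72) = (30/7)*(-33) = -990/7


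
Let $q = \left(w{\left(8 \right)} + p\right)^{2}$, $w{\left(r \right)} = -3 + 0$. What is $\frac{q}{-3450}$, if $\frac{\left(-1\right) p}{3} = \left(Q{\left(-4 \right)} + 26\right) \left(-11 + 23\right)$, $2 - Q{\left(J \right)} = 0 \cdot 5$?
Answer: $- \frac{340707}{1150} \approx -296.27$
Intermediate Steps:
$w{\left(r \right)} = -3$
$Q{\left(J \right)} = 2$ ($Q{\left(J \right)} = 2 - 0 \cdot 5 = 2 - 0 = 2 + 0 = 2$)
$p = -1008$ ($p = - 3 \left(2 + 26\right) \left(-11 + 23\right) = - 3 \cdot 28 \cdot 12 = \left(-3\right) 336 = -1008$)
$q = 1022121$ ($q = \left(-3 - 1008\right)^{2} = \left(-1011\right)^{2} = 1022121$)
$\frac{q}{-3450} = \frac{1022121}{-3450} = 1022121 \left(- \frac{1}{3450}\right) = - \frac{340707}{1150}$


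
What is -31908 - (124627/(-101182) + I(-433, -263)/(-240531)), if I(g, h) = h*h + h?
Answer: -776521054337107/24337407642 ≈ -31906.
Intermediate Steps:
I(g, h) = h + h² (I(g, h) = h² + h = h + h²)
-31908 - (124627/(-101182) + I(-433, -263)/(-240531)) = -31908 - (124627/(-101182) - 263*(1 - 263)/(-240531)) = -31908 - (124627*(-1/101182) - 263*(-262)*(-1/240531)) = -31908 - (-124627/101182 + 68906*(-1/240531)) = -31908 - (-124627/101182 - 68906/240531) = -31908 - 1*(-36948703829/24337407642) = -31908 + 36948703829/24337407642 = -776521054337107/24337407642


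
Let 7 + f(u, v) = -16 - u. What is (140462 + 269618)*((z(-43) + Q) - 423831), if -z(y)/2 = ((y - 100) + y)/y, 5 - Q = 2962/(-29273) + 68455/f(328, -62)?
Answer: -76755209681492050720/441817389 ≈ -1.7373e+11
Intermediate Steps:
f(u, v) = -23 - u (f(u, v) = -7 + (-16 - u) = -23 - u)
Q = 2056296992/10274823 (Q = 5 - (2962/(-29273) + 68455/(-23 - 1*328)) = 5 - (2962*(-1/29273) + 68455/(-23 - 328)) = 5 - (-2962/29273 + 68455/(-351)) = 5 - (-2962/29273 + 68455*(-1/351)) = 5 - (-2962/29273 - 68455/351) = 5 - 1*(-2004922877/10274823) = 5 + 2004922877/10274823 = 2056296992/10274823 ≈ 200.13)
z(y) = -2*(-100 + 2*y)/y (z(y) = -2*((y - 100) + y)/y = -2*((-100 + y) + y)/y = -2*(-100 + 2*y)/y)
(140462 + 269618)*((z(-43) + Q) - 423831) = (140462 + 269618)*(((-4 + 200/(-43)) + 2056296992/10274823) - 423831) = 410080*(((-4 + 200*(-1/43)) + 2056296992/10274823) - 423831) = 410080*(((-4 - 200/43) + 2056296992/10274823) - 423831) = 410080*((-372/43 + 2056296992/10274823) - 423831) = 410080*(84598536500/441817389 - 423831) = 410080*(-187171307260759/441817389) = -76755209681492050720/441817389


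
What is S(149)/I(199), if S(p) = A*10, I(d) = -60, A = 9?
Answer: -3/2 ≈ -1.5000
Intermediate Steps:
S(p) = 90 (S(p) = 9*10 = 90)
S(149)/I(199) = 90/(-60) = 90*(-1/60) = -3/2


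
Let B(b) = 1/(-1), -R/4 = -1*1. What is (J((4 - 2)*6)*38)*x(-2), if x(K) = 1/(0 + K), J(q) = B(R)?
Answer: 19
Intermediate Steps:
R = 4 (R = -(-4) = -4*(-1) = 4)
B(b) = -1
J(q) = -1
x(K) = 1/K
(J((4 - 2)*6)*38)*x(-2) = -1*38/(-2) = -38*(-½) = 19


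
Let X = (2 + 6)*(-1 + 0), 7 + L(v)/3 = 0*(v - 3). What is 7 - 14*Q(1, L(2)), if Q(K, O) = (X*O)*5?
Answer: -11753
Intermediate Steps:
L(v) = -21 (L(v) = -21 + 3*(0*(v - 3)) = -21 + 3*(0*(-3 + v)) = -21 + 3*0 = -21 + 0 = -21)
X = -8 (X = 8*(-1) = -8)
Q(K, O) = -40*O (Q(K, O) = -8*O*5 = -40*O)
7 - 14*Q(1, L(2)) = 7 - (-560)*(-21) = 7 - 14*840 = 7 - 11760 = -11753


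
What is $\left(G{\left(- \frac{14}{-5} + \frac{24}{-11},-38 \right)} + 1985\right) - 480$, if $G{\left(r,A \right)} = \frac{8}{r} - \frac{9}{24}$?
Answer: $\frac{206389}{136} \approx 1517.6$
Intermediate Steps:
$G{\left(r,A \right)} = - \frac{3}{8} + \frac{8}{r}$ ($G{\left(r,A \right)} = \frac{8}{r} - \frac{3}{8} = - \frac{3}{8} + \frac{8}{r}$)
$\left(G{\left(- \frac{14}{-5} + \frac{24}{-11},-38 \right)} + 1985\right) - 480 = \left(\left(- \frac{3}{8} + \frac{8}{- \frac{14}{-5} + \frac{24}{-11}}\right) + 1985\right) - 480 = \left(\left(- \frac{3}{8} + \frac{8}{\left(-14\right) \left(- \frac{1}{5}\right) + 24 \left(- \frac{1}{11}\right)}\right) + 1985\right) - 480 = \left(\left(- \frac{3}{8} + \frac{8}{\frac{14}{5} - \frac{24}{11}}\right) + 1985\right) - 480 = \left(\left(- \frac{3}{8} + \frac{8}{\frac{34}{55}}\right) + 1985\right) - 480 = \left(\left(- \frac{3}{8} + 8 \cdot \frac{55}{34}\right) + 1985\right) - 480 = \left(\left(- \frac{3}{8} + \frac{220}{17}\right) + 1985\right) - 480 = \left(\frac{1709}{136} + 1985\right) - 480 = \frac{271669}{136} - 480 = \frac{206389}{136}$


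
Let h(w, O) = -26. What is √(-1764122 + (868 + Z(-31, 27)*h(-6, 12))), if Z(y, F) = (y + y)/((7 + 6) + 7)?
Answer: I*√44079335/5 ≈ 1327.8*I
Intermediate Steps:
Z(y, F) = y/10 (Z(y, F) = (2*y)/(13 + 7) = (2*y)/20 = (2*y)*(1/20) = y/10)
√(-1764122 + (868 + Z(-31, 27)*h(-6, 12))) = √(-1764122 + (868 + ((⅒)*(-31))*(-26))) = √(-1764122 + (868 - 31/10*(-26))) = √(-1764122 + (868 + 403/5)) = √(-1764122 + 4743/5) = √(-8815867/5) = I*√44079335/5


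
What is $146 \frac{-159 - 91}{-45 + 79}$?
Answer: $- \frac{18250}{17} \approx -1073.5$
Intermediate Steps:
$146 \frac{-159 - 91}{-45 + 79} = 146 \left(- \frac{250}{34}\right) = 146 \left(\left(-250\right) \frac{1}{34}\right) = 146 \left(- \frac{125}{17}\right) = - \frac{18250}{17}$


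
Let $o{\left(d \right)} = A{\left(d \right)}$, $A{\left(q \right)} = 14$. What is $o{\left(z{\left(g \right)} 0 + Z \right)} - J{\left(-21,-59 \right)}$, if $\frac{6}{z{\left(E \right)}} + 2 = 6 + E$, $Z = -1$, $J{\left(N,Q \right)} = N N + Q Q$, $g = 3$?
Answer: $-3908$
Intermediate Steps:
$J{\left(N,Q \right)} = N^{2} + Q^{2}$
$z{\left(E \right)} = \frac{6}{4 + E}$ ($z{\left(E \right)} = \frac{6}{-2 + \left(6 + E\right)} = \frac{6}{4 + E}$)
$o{\left(d \right)} = 14$
$o{\left(z{\left(g \right)} 0 + Z \right)} - J{\left(-21,-59 \right)} = 14 - \left(\left(-21\right)^{2} + \left(-59\right)^{2}\right) = 14 - \left(441 + 3481\right) = 14 - 3922 = -3908$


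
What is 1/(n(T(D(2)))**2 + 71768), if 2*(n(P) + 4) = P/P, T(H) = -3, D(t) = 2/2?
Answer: 4/287121 ≈ 1.3931e-5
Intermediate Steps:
D(t) = 1 (D(t) = 2*(1/2) = 1)
n(P) = -7/2 (n(P) = -4 + (P/P)/2 = -4 + (1/2)*1 = -4 + 1/2 = -7/2)
1/(n(T(D(2)))**2 + 71768) = 1/((-7/2)**2 + 71768) = 1/(49/4 + 71768) = 1/(287121/4) = 4/287121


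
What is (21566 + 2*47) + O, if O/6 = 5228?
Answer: 53028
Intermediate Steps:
O = 31368 (O = 6*5228 = 31368)
(21566 + 2*47) + O = (21566 + 2*47) + 31368 = (21566 + 94) + 31368 = 21660 + 31368 = 53028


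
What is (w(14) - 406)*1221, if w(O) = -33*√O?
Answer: -495726 - 40293*√14 ≈ -6.4649e+5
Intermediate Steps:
(w(14) - 406)*1221 = (-33*√14 - 406)*1221 = (-406 - 33*√14)*1221 = -495726 - 40293*√14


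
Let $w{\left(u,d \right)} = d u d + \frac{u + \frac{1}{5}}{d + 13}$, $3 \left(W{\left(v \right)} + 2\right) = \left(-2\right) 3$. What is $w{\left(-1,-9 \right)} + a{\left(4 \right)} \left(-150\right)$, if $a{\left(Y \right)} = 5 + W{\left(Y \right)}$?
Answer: $- \frac{1156}{5} \approx -231.2$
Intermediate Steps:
$W{\left(v \right)} = -4$ ($W{\left(v \right)} = -2 + \frac{\left(-2\right) 3}{3} = -2 + \frac{1}{3} \left(-6\right) = -2 - 2 = -4$)
$a{\left(Y \right)} = 1$ ($a{\left(Y \right)} = 5 - 4 = 1$)
$w{\left(u,d \right)} = u d^{2} + \frac{\frac{1}{5} + u}{13 + d}$ ($w{\left(u,d \right)} = u d^{2} + \frac{u + \frac{1}{5}}{13 + d} = u d^{2} + \frac{\frac{1}{5} + u}{13 + d}$)
$w{\left(-1,-9 \right)} + a{\left(4 \right)} \left(-150\right) = \frac{\frac{1}{5} - 1 - \left(-9\right)^{3} + 13 \left(-1\right) \left(-9\right)^{2}}{13 - 9} + 1 \left(-150\right) = \frac{\frac{1}{5} - 1 - -729 + 13 \left(-1\right) 81}{4} - 150 = \frac{\frac{1}{5} - 1 + 729 - 1053}{4} - 150 = \frac{1}{4} \left(- \frac{1624}{5}\right) - 150 = - \frac{406}{5} - 150 = - \frac{1156}{5}$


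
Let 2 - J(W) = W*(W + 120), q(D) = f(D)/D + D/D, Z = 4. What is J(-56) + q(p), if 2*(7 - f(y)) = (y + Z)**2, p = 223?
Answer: 1548287/446 ≈ 3471.5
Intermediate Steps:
f(y) = 7 - (4 + y)**2/2 (f(y) = 7 - (y + 4)**2/2 = 7 - (4 + y)**2/2)
q(D) = 1 + (7 - (4 + D)**2/2)/D (q(D) = (7 - (4 + D)**2/2)/D + D/D = (7 - (4 + D)**2/2)/D + 1 = 1 + (7 - (4 + D)**2/2)/D)
J(W) = 2 - W*(120 + W) (J(W) = 2 - W*(W + 120) = 2 - W*(120 + W))
J(-56) + q(p) = (2 - 1*(-56)**2 - 120*(-56)) + (7 + 223 - (4 + 223)**2/2)/223 = (2 - 1*3136 + 6720) + (7 + 223 - 1/2*227**2)/223 = (2 - 3136 + 6720) + (7 + 223 - 1/2*51529)/223 = 3586 + (7 + 223 - 51529/2)/223 = 3586 + (1/223)*(-51069/2) = 3586 - 51069/446 = 1548287/446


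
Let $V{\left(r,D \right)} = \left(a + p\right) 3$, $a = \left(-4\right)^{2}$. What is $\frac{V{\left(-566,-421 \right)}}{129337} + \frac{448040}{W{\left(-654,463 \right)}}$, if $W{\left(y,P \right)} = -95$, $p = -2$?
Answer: $- \frac{11589629098}{2457403} \approx -4716.2$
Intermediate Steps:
$a = 16$
$V{\left(r,D \right)} = 42$ ($V{\left(r,D \right)} = \left(16 - 2\right) 3 = 14 \cdot 3 = 42$)
$\frac{V{\left(-566,-421 \right)}}{129337} + \frac{448040}{W{\left(-654,463 \right)}} = \frac{42}{129337} + \frac{448040}{-95} = 42 \cdot \frac{1}{129337} + 448040 \left(- \frac{1}{95}\right) = \frac{42}{129337} - \frac{89608}{19} = - \frac{11589629098}{2457403}$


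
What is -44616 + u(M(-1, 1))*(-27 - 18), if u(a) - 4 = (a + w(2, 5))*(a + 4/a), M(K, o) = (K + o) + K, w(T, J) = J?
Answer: -43896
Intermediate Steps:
M(K, o) = o + 2*K
u(a) = 4 + (5 + a)*(a + 4/a) (u(a) = 4 + (a + 5)*(a + 4/a) = 4 + (5 + a)*(a + 4/a))
-44616 + u(M(-1, 1))*(-27 - 18) = -44616 + (8 + (1 + 2*(-1))² + 5*(1 + 2*(-1)) + 20/(1 + 2*(-1)))*(-27 - 18) = -44616 + (8 + (1 - 2)² + 5*(1 - 2) + 20/(1 - 2))*(-45) = -44616 + (8 + (-1)² + 5*(-1) + 20/(-1))*(-45) = -44616 + (8 + 1 - 5 + 20*(-1))*(-45) = -44616 + (8 + 1 - 5 - 20)*(-45) = -44616 - 16*(-45) = -44616 + 720 = -43896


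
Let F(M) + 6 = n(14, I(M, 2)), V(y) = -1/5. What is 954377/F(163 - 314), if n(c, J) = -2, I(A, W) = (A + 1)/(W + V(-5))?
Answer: -954377/8 ≈ -1.1930e+5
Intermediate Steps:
V(y) = -⅕ (V(y) = -1*⅕ = -⅕)
I(A, W) = (1 + A)/(-⅕ + W) (I(A, W) = (A + 1)/(W - ⅕) = (1 + A)/(-⅕ + W))
F(M) = -8 (F(M) = -6 - 2 = -8)
954377/F(163 - 314) = 954377/(-8) = 954377*(-⅛) = -954377/8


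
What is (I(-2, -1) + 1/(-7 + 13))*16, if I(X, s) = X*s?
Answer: 104/3 ≈ 34.667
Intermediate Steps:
(I(-2, -1) + 1/(-7 + 13))*16 = (-2*(-1) + 1/(-7 + 13))*16 = (2 + 1/6)*16 = (2 + ⅙)*16 = (13/6)*16 = 104/3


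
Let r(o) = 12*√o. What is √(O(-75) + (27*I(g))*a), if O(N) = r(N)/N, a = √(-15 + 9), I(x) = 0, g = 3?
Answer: 2*3^(¼)*√5*√(-I)/5 ≈ 0.83236 - 0.83236*I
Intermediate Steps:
a = I*√6 (a = √(-6) = I*√6 ≈ 2.4495*I)
O(N) = 12/√N (O(N) = (12*√N)/N = 12/√N)
√(O(-75) + (27*I(g))*a) = √(12/√(-75) + (27*0)*(I*√6)) = √(12*(-I*√3/15) + 0*(I*√6)) = √(-4*I*√3/5 + 0) = √(-4*I*√3/5) = 2*3^(¼)*√5*√(-I)/5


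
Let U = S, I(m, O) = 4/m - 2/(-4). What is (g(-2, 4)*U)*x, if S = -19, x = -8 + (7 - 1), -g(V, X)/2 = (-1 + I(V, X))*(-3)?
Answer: -570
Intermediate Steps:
I(m, O) = ½ + 4/m (I(m, O) = 4/m - 2*(-¼) = 4/m + ½ = ½ + 4/m)
g(V, X) = -6 + 3*(8 + V)/V (g(V, X) = -2*(-1 + (8 + V)/(2*V))*(-3) = -2*(3 - 3*(8 + V)/(2*V)) = -6 + 3*(8 + V)/V)
x = -2 (x = -8 + 6 = -2)
U = -19
(g(-2, 4)*U)*x = ((-3 + 24/(-2))*(-19))*(-2) = ((-3 + 24*(-½))*(-19))*(-2) = ((-3 - 12)*(-19))*(-2) = -15*(-19)*(-2) = 285*(-2) = -570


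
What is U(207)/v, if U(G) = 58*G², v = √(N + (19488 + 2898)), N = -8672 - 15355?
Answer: -828414*I*√1641/547 ≈ -61350.0*I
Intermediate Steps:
N = -24027
v = I*√1641 (v = √(-24027 + (19488 + 2898)) = √(-24027 + 22386) = √(-1641) = I*√1641 ≈ 40.509*I)
U(207)/v = (58*207²)/((I*√1641)) = (58*42849)*(-I*√1641/1641) = 2485242*(-I*√1641/1641) = -828414*I*√1641/547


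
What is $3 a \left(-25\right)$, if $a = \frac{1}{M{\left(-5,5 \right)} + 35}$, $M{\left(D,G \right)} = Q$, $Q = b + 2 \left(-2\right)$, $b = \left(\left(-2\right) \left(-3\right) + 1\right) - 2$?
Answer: $- \frac{25}{12} \approx -2.0833$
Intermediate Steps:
$b = 5$ ($b = \left(6 + 1\right) - 2 = 7 - 2 = 5$)
$Q = 1$ ($Q = 5 + 2 \left(-2\right) = 5 - 4 = 1$)
$M{\left(D,G \right)} = 1$
$a = \frac{1}{36}$ ($a = \frac{1}{1 + 35} = \frac{1}{36} \approx 0.027778$)
$3 a \left(-25\right) = 3 \cdot \frac{1}{36} \left(-25\right) = \frac{1}{12} \left(-25\right) = - \frac{25}{12}$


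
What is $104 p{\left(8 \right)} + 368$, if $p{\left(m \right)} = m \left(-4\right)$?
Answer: $-2960$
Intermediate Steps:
$p{\left(m \right)} = - 4 m$
$104 p{\left(8 \right)} + 368 = 104 \left(\left(-4\right) 8\right) + 368 = 104 \left(-32\right) + 368 = -3328 + 368 = -2960$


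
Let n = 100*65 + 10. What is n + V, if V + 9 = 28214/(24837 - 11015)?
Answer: 44942518/6911 ≈ 6503.0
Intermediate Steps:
V = -48092/6911 (V = -9 + 28214/(24837 - 11015) = -9 + 28214/13822 = -9 + 28214*(1/13822) = -9 + 14107/6911 = -48092/6911 ≈ -6.9588)
n = 6510 (n = 6500 + 10 = 6510)
n + V = 6510 - 48092/6911 = 44942518/6911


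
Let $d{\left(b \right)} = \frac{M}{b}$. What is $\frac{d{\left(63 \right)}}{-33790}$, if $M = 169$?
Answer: $- \frac{169}{2128770} \approx -7.9389 \cdot 10^{-5}$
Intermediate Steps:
$d{\left(b \right)} = \frac{169}{b}$
$\frac{d{\left(63 \right)}}{-33790} = \frac{169 \cdot \frac{1}{63}}{-33790} = 169 \cdot \frac{1}{63} \left(- \frac{1}{33790}\right) = \frac{169}{63} \left(- \frac{1}{33790}\right) = - \frac{169}{2128770}$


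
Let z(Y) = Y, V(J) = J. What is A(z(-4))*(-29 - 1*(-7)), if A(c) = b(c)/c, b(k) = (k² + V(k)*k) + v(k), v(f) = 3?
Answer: 385/2 ≈ 192.50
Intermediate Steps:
b(k) = 3 + 2*k² (b(k) = (k² + k*k) + 3 = (k² + k²) + 3 = 2*k² + 3 = 3 + 2*k²)
A(c) = (3 + 2*c²)/c
A(z(-4))*(-29 - 1*(-7)) = (2*(-4) + 3/(-4))*(-29 - 1*(-7)) = (-8 + 3*(-¼))*(-29 + 7) = (-8 - ¾)*(-22) = -35/4*(-22) = 385/2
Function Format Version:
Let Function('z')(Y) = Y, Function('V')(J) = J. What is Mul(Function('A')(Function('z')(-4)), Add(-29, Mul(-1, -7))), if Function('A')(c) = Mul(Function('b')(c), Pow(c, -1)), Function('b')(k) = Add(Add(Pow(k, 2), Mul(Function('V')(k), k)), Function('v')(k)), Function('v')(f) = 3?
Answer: Rational(385, 2) ≈ 192.50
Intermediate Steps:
Function('b')(k) = Add(3, Mul(2, Pow(k, 2))) (Function('b')(k) = Add(Add(Pow(k, 2), Mul(k, k)), 3) = Add(Add(Pow(k, 2), Pow(k, 2)), 3) = Add(Mul(2, Pow(k, 2)), 3) = Add(3, Mul(2, Pow(k, 2))))
Function('A')(c) = Mul(Pow(c, -1), Add(3, Mul(2, Pow(c, 2)))) (Function('A')(c) = Mul(Add(3, Mul(2, Pow(c, 2))), Pow(c, -1)) = Mul(Pow(c, -1), Add(3, Mul(2, Pow(c, 2)))))
Mul(Function('A')(Function('z')(-4)), Add(-29, Mul(-1, -7))) = Mul(Add(Mul(2, -4), Mul(3, Pow(-4, -1))), Add(-29, Mul(-1, -7))) = Mul(Add(-8, Mul(3, Rational(-1, 4))), Add(-29, 7)) = Mul(Add(-8, Rational(-3, 4)), -22) = Mul(Rational(-35, 4), -22) = Rational(385, 2)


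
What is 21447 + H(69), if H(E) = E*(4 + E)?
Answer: 26484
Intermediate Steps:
21447 + H(69) = 21447 + 69*(4 + 69) = 21447 + 69*73 = 21447 + 5037 = 26484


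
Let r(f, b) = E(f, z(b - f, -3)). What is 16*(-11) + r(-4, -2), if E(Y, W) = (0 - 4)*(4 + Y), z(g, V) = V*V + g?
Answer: -176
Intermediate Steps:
z(g, V) = g + V² (z(g, V) = V² + g = g + V²)
E(Y, W) = -16 - 4*Y (E(Y, W) = -4*(4 + Y) = -16 - 4*Y)
r(f, b) = -16 - 4*f
16*(-11) + r(-4, -2) = 16*(-11) + (-16 - 4*(-4)) = -176 + (-16 + 16) = -176 + 0 = -176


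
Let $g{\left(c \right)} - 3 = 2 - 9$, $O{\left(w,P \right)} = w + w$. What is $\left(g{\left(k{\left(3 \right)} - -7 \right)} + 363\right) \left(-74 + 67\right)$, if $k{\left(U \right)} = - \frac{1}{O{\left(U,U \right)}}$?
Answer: $-2513$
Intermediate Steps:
$O{\left(w,P \right)} = 2 w$
$k{\left(U \right)} = - \frac{1}{2 U}$
$g{\left(c \right)} = -4$ ($g{\left(c \right)} = 3 + \left(2 - 9\right) = 3 - 7 = -4$)
$\left(g{\left(k{\left(3 \right)} - -7 \right)} + 363\right) \left(-74 + 67\right) = \left(-4 + 363\right) \left(-74 + 67\right) = 359 \left(-7\right) = -2513$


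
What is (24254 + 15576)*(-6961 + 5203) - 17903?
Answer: -70039043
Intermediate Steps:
(24254 + 15576)*(-6961 + 5203) - 17903 = 39830*(-1758) - 17903 = -70021140 - 17903 = -70039043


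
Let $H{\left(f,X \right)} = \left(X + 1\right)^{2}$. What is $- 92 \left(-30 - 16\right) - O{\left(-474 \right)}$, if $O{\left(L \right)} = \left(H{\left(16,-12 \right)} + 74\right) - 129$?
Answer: $4166$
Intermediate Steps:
$H{\left(f,X \right)} = \left(1 + X\right)^{2}$
$O{\left(L \right)} = 66$ ($O{\left(L \right)} = \left(\left(1 - 12\right)^{2} + 74\right) - 129 = \left(\left(-11\right)^{2} + 74\right) - 129 = \left(121 + 74\right) - 129 = 195 - 129 = 66$)
$- 92 \left(-30 - 16\right) - O{\left(-474 \right)} = - 92 \left(-30 - 16\right) - 66 = \left(-92\right) \left(-46\right) - 66 = 4232 - 66 = 4166$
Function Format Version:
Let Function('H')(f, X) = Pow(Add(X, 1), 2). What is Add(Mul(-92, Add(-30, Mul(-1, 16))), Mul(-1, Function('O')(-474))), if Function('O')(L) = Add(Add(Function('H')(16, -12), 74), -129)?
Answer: 4166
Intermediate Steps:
Function('H')(f, X) = Pow(Add(1, X), 2)
Function('O')(L) = 66 (Function('O')(L) = Add(Add(Pow(Add(1, -12), 2), 74), -129) = Add(Add(Pow(-11, 2), 74), -129) = Add(Add(121, 74), -129) = Add(195, -129) = 66)
Add(Mul(-92, Add(-30, Mul(-1, 16))), Mul(-1, Function('O')(-474))) = Add(Mul(-92, Add(-30, Mul(-1, 16))), Mul(-1, 66)) = Add(Mul(-92, Add(-30, -16)), -66) = Add(Mul(-92, -46), -66) = Add(4232, -66) = 4166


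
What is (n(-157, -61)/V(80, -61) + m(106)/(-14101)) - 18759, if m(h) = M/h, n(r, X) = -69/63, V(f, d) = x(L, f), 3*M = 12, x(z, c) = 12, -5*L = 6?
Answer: -3532955111227/188332956 ≈ -18759.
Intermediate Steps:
L = -6/5 (L = -1/5*6 = -6/5 ≈ -1.2000)
M = 4 (M = (1/3)*12 = 4)
V(f, d) = 12
n(r, X) = -23/21 (n(r, X) = -69*1/63 = -23/21)
m(h) = 4/h
(n(-157, -61)/V(80, -61) + m(106)/(-14101)) - 18759 = (-23/21/12 + (4/106)/(-14101)) - 18759 = (-23/21*1/12 + (4*(1/106))*(-1/14101)) - 18759 = (-23/252 + (2/53)*(-1/14101)) - 18759 = (-23/252 - 2/747353) - 18759 = -17189623/188332956 - 18759 = -3532955111227/188332956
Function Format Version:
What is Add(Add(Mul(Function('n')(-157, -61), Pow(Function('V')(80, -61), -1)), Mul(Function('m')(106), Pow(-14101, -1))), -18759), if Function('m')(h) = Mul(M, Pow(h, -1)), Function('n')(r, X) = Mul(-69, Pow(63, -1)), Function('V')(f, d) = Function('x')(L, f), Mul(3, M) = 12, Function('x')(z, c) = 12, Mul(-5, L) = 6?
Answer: Rational(-3532955111227, 188332956) ≈ -18759.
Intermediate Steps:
L = Rational(-6, 5) (L = Mul(Rational(-1, 5), 6) = Rational(-6, 5) ≈ -1.2000)
M = 4 (M = Mul(Rational(1, 3), 12) = 4)
Function('V')(f, d) = 12
Function('n')(r, X) = Rational(-23, 21) (Function('n')(r, X) = Mul(-69, Rational(1, 63)) = Rational(-23, 21))
Function('m')(h) = Mul(4, Pow(h, -1))
Add(Add(Mul(Function('n')(-157, -61), Pow(Function('V')(80, -61), -1)), Mul(Function('m')(106), Pow(-14101, -1))), -18759) = Add(Add(Mul(Rational(-23, 21), Pow(12, -1)), Mul(Mul(4, Pow(106, -1)), Pow(-14101, -1))), -18759) = Add(Add(Mul(Rational(-23, 21), Rational(1, 12)), Mul(Mul(4, Rational(1, 106)), Rational(-1, 14101))), -18759) = Add(Add(Rational(-23, 252), Mul(Rational(2, 53), Rational(-1, 14101))), -18759) = Add(Add(Rational(-23, 252), Rational(-2, 747353)), -18759) = Add(Rational(-17189623, 188332956), -18759) = Rational(-3532955111227, 188332956)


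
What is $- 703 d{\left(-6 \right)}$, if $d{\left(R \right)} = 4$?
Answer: $-2812$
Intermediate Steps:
$- 703 d{\left(-6 \right)} = \left(-703\right) 4 = -2812$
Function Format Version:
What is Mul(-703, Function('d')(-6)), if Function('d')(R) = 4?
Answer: -2812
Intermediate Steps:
Mul(-703, Function('d')(-6)) = Mul(-703, 4) = -2812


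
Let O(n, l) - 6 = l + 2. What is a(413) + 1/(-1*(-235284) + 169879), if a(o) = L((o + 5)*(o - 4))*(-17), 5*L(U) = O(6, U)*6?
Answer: -1413122649443/405163 ≈ -3.4878e+6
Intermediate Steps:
O(n, l) = 8 + l (O(n, l) = 6 + (l + 2) = 6 + (2 + l) = 8 + l)
L(U) = 48/5 + 6*U/5 (L(U) = ((8 + U)*6)/5 = (48 + 6*U)/5 = 48/5 + 6*U/5)
a(o) = -816/5 - 102*(-4 + o)*(5 + o)/5 (a(o) = (48/5 + 6*((o + 5)*(o - 4))/5)*(-17) = (48/5 + 6*((5 + o)*(-4 + o))/5)*(-17) = (48/5 + 6*((-4 + o)*(5 + o))/5)*(-17) = (48/5 + 6*(-4 + o)*(5 + o)/5)*(-17) = -816/5 - 102*(-4 + o)*(5 + o)/5)
a(413) + 1/(-1*(-235284) + 169879) = (1224/5 - 102/5*413 - 102/5*413**2) + 1/(-1*(-235284) + 169879) = (1224/5 - 42126/5 - 102/5*170569) + 1/(235284 + 169879) = (1224/5 - 42126/5 - 17398038/5) + 1/405163 = -3487788 + 1/405163 = -1413122649443/405163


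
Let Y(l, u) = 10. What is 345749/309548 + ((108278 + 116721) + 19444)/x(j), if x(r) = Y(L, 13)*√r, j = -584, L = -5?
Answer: 345749/309548 - 244443*I*√146/2920 ≈ 1.1169 - 1011.5*I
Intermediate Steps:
x(r) = 10*√r
345749/309548 + ((108278 + 116721) + 19444)/x(j) = 345749/309548 + ((108278 + 116721) + 19444)/((10*√(-584))) = 345749*(1/309548) + (224999 + 19444)/((10*(2*I*√146))) = 345749/309548 + 244443/((20*I*√146)) = 345749/309548 + 244443*(-I*√146/2920) = 345749/309548 - 244443*I*√146/2920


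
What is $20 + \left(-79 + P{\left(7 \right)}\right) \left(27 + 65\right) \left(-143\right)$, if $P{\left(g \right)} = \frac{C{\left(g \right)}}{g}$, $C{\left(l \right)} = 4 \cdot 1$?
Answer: $\frac{7222784}{7} \approx 1.0318 \cdot 10^{6}$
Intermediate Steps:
$C{\left(l \right)} = 4$
$P{\left(g \right)} = \frac{4}{g}$
$20 + \left(-79 + P{\left(7 \right)}\right) \left(27 + 65\right) \left(-143\right) = 20 + \left(-79 + \frac{4}{7}\right) \left(27 + 65\right) \left(-143\right) = 20 + \left(-79 + 4 \cdot \frac{1}{7}\right) 92 \left(-143\right) = 20 + \left(-79 + \frac{4}{7}\right) 92 \left(-143\right) = 20 + \left(- \frac{549}{7}\right) 92 \left(-143\right) = 20 - - \frac{7222644}{7} = 20 + \frac{7222644}{7} = \frac{7222784}{7}$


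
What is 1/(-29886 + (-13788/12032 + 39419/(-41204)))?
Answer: -30985408/926095054123 ≈ -3.3458e-5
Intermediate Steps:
1/(-29886 + (-13788/12032 + 39419/(-41204))) = 1/(-29886 + (-13788*1/12032 + 39419*(-1/41204))) = 1/(-29886 + (-3447/3008 - 39419/41204)) = 1/(-29886 - 65150635/30985408) = 1/(-926095054123/30985408) = -30985408/926095054123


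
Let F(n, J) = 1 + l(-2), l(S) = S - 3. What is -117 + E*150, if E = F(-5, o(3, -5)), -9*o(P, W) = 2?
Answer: -717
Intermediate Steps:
o(P, W) = -2/9 (o(P, W) = -⅑*2 = -2/9)
l(S) = -3 + S
F(n, J) = -4 (F(n, J) = 1 + (-3 - 2) = 1 - 5 = -4)
E = -4
-117 + E*150 = -117 - 4*150 = -117 - 600 = -717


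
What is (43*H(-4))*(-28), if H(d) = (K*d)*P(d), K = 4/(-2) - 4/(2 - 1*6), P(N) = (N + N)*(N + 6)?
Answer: 77056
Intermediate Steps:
P(N) = 2*N*(6 + N) (P(N) = (2*N)*(6 + N) = 2*N*(6 + N))
K = -1 (K = 4*(-½) - 4/(2 - 6) = -2 - 4/(-4) = -2 - 4*(-¼) = -2 + 1 = -1)
H(d) = -2*d²*(6 + d) (H(d) = (-d)*(2*d*(6 + d)) = -2*d²*(6 + d))
(43*H(-4))*(-28) = (43*(2*(-4)²*(-6 - 1*(-4))))*(-28) = (43*(2*16*(-6 + 4)))*(-28) = (43*(2*16*(-2)))*(-28) = (43*(-64))*(-28) = -2752*(-28) = 77056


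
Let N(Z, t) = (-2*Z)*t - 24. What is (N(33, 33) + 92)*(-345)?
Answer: 727950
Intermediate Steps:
N(Z, t) = -24 - 2*Z*t (N(Z, t) = -2*Z*t - 24 = -24 - 2*Z*t)
(N(33, 33) + 92)*(-345) = ((-24 - 2*33*33) + 92)*(-345) = ((-24 - 2178) + 92)*(-345) = (-2202 + 92)*(-345) = -2110*(-345) = 727950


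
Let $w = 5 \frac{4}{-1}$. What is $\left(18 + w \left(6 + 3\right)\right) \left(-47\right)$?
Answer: $7614$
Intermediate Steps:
$w = -20$ ($w = 5 \cdot 4 \left(-1\right) = 5 \left(-4\right) = -20$)
$\left(18 + w \left(6 + 3\right)\right) \left(-47\right) = \left(18 - 20 \left(6 + 3\right)\right) \left(-47\right) = \left(18 - 180\right) \left(-47\right) = \left(-162\right) \left(-47\right) = 7614$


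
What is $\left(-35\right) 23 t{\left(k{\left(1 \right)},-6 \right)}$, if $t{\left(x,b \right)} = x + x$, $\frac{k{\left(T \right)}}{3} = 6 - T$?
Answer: $-24150$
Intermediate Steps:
$k{\left(T \right)} = 18 - 3 T$ ($k{\left(T \right)} = 3 \left(6 - T\right) = 18 - 3 T$)
$t{\left(x,b \right)} = 2 x$
$\left(-35\right) 23 t{\left(k{\left(1 \right)},-6 \right)} = \left(-35\right) 23 \cdot 2 \left(18 - 3\right) = - 805 \cdot 2 \left(18 - 3\right) = - 805 \cdot 2 \cdot 15 = \left(-805\right) 30 = -24150$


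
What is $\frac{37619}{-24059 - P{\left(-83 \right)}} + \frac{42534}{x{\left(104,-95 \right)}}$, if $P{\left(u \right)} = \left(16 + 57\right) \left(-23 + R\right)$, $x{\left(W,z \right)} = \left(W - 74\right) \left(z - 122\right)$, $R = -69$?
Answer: $- \frac{163761142}{18817155} \approx -8.7028$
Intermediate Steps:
$x{\left(W,z \right)} = \left(-122 + z\right) \left(-74 + W\right)$ ($x{\left(W,z \right)} = \left(-74 + W\right) \left(-122 + z\right) = \left(-122 + z\right) \left(-74 + W\right)$)
$P{\left(u \right)} = -6716$ ($P{\left(u \right)} = \left(16 + 57\right) \left(-23 - 69\right) = 73 \left(-92\right) = -6716$)
$\frac{37619}{-24059 - P{\left(-83 \right)}} + \frac{42534}{x{\left(104,-95 \right)}} = \frac{37619}{-24059 - -6716} + \frac{42534}{9028 - 12688 - -7030 + 104 \left(-95\right)} = \frac{37619}{-24059 + 6716} + \frac{42534}{9028 - 12688 + 7030 - 9880} = \frac{37619}{-17343} + \frac{42534}{-6510} = 37619 \left(- \frac{1}{17343}\right) + 42534 \left(- \frac{1}{6510}\right) = - \frac{37619}{17343} - \frac{7089}{1085} = - \frac{163761142}{18817155}$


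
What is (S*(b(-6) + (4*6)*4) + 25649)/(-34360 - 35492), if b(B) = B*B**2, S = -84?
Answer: -35729/69852 ≈ -0.51150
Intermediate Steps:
b(B) = B**3
(S*(b(-6) + (4*6)*4) + 25649)/(-34360 - 35492) = (-84*((-6)**3 + (4*6)*4) + 25649)/(-34360 - 35492) = (-84*(-216 + 24*4) + 25649)/(-69852) = (-84*(-216 + 96) + 25649)*(-1/69852) = (-84*(-120) + 25649)*(-1/69852) = (10080 + 25649)*(-1/69852) = 35729*(-1/69852) = -35729/69852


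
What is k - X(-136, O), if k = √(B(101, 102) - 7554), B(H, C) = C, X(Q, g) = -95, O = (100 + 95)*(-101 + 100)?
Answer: 95 + 18*I*√23 ≈ 95.0 + 86.325*I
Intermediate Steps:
O = -195 (O = 195*(-1) = -195)
k = 18*I*√23 (k = √(102 - 7554) = √(-7452) = 18*I*√23 ≈ 86.325*I)
k - X(-136, O) = 18*I*√23 - 1*(-95) = 18*I*√23 + 95 = 95 + 18*I*√23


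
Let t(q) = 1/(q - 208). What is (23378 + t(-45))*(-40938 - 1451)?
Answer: -10900668619/11 ≈ -9.9097e+8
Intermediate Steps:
t(q) = 1/(-208 + q)
(23378 + t(-45))*(-40938 - 1451) = (23378 + 1/(-208 - 45))*(-40938 - 1451) = (23378 + 1/(-253))*(-42389) = (23378 - 1/253)*(-42389) = (5914633/253)*(-42389) = -10900668619/11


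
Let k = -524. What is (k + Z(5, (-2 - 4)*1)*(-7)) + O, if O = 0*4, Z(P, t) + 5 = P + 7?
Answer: -573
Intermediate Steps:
Z(P, t) = 2 + P (Z(P, t) = -5 + (P + 7) = -5 + (7 + P) = 2 + P)
O = 0
(k + Z(5, (-2 - 4)*1)*(-7)) + O = (-524 + (2 + 5)*(-7)) + 0 = (-524 + 7*(-7)) + 0 = (-524 - 49) + 0 = -573 + 0 = -573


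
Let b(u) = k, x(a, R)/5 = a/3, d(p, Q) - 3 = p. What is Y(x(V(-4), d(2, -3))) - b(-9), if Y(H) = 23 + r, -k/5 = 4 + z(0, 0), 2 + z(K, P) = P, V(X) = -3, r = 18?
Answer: 51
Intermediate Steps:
d(p, Q) = 3 + p
x(a, R) = 5*a/3 (x(a, R) = 5*(a/3) = 5*a/3)
z(K, P) = -2 + P
k = -10 (k = -5*(4 + (-2 + 0)) = -5*(4 - 2) = -5*2 = -10)
b(u) = -10
Y(H) = 41 (Y(H) = 23 + 18 = 41)
Y(x(V(-4), d(2, -3))) - b(-9) = 41 - 1*(-10) = 41 + 10 = 51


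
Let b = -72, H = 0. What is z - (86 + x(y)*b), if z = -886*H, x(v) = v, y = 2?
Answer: 58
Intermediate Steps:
z = 0 (z = -886*0 = 0)
z - (86 + x(y)*b) = 0 - (86 + 2*(-72)) = 0 - (86 - 144) = 0 - 1*(-58) = 0 + 58 = 58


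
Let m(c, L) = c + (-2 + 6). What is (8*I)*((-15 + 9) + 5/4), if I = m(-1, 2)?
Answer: -114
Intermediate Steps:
m(c, L) = 4 + c (m(c, L) = c + 4 = 4 + c)
I = 3 (I = 4 - 1 = 3)
(8*I)*((-15 + 9) + 5/4) = (8*3)*((-15 + 9) + 5/4) = 24*(-6 + 5*(¼)) = 24*(-6 + 5/4) = 24*(-19/4) = -114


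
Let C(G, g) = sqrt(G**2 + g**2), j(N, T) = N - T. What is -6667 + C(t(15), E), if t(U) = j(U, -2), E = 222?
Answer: -6667 + sqrt(49573) ≈ -6444.4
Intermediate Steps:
t(U) = 2 + U (t(U) = U - 1*(-2) = U + 2 = 2 + U)
-6667 + C(t(15), E) = -6667 + sqrt((2 + 15)**2 + 222**2) = -6667 + sqrt(17**2 + 49284) = -6667 + sqrt(289 + 49284) = -6667 + sqrt(49573)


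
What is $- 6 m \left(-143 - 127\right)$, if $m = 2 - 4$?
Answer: $-3240$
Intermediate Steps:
$m = -2$
$- 6 m \left(-143 - 127\right) = \left(-6\right) \left(-2\right) \left(-143 - 127\right) = 12 \left(-270\right) = -3240$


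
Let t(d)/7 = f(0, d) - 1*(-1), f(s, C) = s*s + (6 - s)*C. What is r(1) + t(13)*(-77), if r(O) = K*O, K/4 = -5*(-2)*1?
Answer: -42541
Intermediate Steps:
K = 40 (K = 4*(-5*(-2)*1) = 4*(10*1) = 4*10 = 40)
f(s, C) = s² + C*(6 - s)
r(O) = 40*O
t(d) = 7 + 42*d (t(d) = 7*((0² + 6*d - 1*d*0) - 1*(-1)) = 7*((0 + 6*d + 0) + 1) = 7*(6*d + 1) = 7*(1 + 6*d) = 7 + 42*d)
r(1) + t(13)*(-77) = 40*1 + (7 + 42*13)*(-77) = 40 + (7 + 546)*(-77) = 40 + 553*(-77) = 40 - 42581 = -42541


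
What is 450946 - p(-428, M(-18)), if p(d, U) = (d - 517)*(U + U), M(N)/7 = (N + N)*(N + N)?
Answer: 17597026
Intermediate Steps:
M(N) = 28*N² (M(N) = 7*((N + N)*(N + N)) = 7*((2*N)*(2*N)) = 7*(4*N²) = 28*N²)
p(d, U) = 2*U*(-517 + d) (p(d, U) = (-517 + d)*(2*U) = 2*U*(-517 + d))
450946 - p(-428, M(-18)) = 450946 - 2*28*(-18)²*(-517 - 428) = 450946 - 2*28*324*(-945) = 450946 - 2*9072*(-945) = 450946 - 1*(-17146080) = 450946 + 17146080 = 17597026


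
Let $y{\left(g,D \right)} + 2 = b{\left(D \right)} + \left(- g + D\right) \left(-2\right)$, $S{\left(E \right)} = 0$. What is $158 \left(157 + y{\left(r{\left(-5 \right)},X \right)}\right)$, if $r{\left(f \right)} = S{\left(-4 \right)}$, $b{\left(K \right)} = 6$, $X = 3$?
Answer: $24490$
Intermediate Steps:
$r{\left(f \right)} = 0$
$y{\left(g,D \right)} = 4 - 2 D + 2 g$ ($y{\left(g,D \right)} = -2 + \left(6 + \left(- g + D\right) \left(-2\right)\right) = -2 + \left(6 + \left(D - g\right) \left(-2\right)\right) = -2 - \left(-6 - 2 g + 2 D\right) = -2 + \left(6 - 2 D + 2 g\right) = 4 - 2 D + 2 g$)
$158 \left(157 + y{\left(r{\left(-5 \right)},X \right)}\right) = 158 \left(157 + \left(4 - 6 + 2 \cdot 0\right)\right) = 158 \left(157 + \left(4 - 6 + 0\right)\right) = 158 \left(157 - 2\right) = 158 \cdot 155 = 24490$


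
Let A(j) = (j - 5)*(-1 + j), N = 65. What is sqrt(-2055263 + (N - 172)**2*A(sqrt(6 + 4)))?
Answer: sqrt(-1883528 - 68694*sqrt(10)) ≈ 1449.4*I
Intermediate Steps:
A(j) = (-1 + j)*(-5 + j) (A(j) = (-5 + j)*(-1 + j) = (-1 + j)*(-5 + j))
sqrt(-2055263 + (N - 172)**2*A(sqrt(6 + 4))) = sqrt(-2055263 + (65 - 172)**2*(5 + (sqrt(6 + 4))**2 - 6*sqrt(6 + 4))) = sqrt(-2055263 + (-107)**2*(5 + (sqrt(10))**2 - 6*sqrt(10))) = sqrt(-2055263 + 11449*(5 + 10 - 6*sqrt(10))) = sqrt(-2055263 + 11449*(15 - 6*sqrt(10))) = sqrt(-2055263 + (171735 - 68694*sqrt(10))) = sqrt(-1883528 - 68694*sqrt(10))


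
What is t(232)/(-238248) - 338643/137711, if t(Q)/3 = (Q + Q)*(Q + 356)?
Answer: -14063185/2385789 ≈ -5.8946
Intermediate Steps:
t(Q) = 6*Q*(356 + Q) (t(Q) = 3*((Q + Q)*(Q + 356)) = 3*((2*Q)*(356 + Q)) = 3*(2*Q*(356 + Q)) = 6*Q*(356 + Q))
t(232)/(-238248) - 338643/137711 = (6*232*(356 + 232))/(-238248) - 338643/137711 = (6*232*588)*(-1/238248) - 338643*1/137711 = 818496*(-1/238248) - 1773/721 = -11368/3309 - 1773/721 = -14063185/2385789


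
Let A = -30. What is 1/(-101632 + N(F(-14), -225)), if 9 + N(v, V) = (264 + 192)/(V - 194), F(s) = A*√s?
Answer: -419/42588035 ≈ -9.8384e-6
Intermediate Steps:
F(s) = -30*√s
N(v, V) = -9 + 456/(-194 + V) (N(v, V) = -9 + (264 + 192)/(V - 194) = -9 + 456/(-194 + V))
1/(-101632 + N(F(-14), -225)) = 1/(-101632 + 3*(734 - 3*(-225))/(-194 - 225)) = 1/(-101632 + 3*(734 + 675)/(-419)) = 1/(-101632 + 3*(-1/419)*1409) = 1/(-101632 - 4227/419) = 1/(-42588035/419) = -419/42588035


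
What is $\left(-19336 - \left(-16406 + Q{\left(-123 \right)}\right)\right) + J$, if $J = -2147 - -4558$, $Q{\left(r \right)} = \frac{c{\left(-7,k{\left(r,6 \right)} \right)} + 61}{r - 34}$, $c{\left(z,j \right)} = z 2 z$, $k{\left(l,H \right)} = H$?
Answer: $- \frac{81324}{157} \approx -517.99$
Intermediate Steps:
$c{\left(z,j \right)} = 2 z^{2}$ ($c{\left(z,j \right)} = 2 z z = 2 z^{2}$)
$Q{\left(r \right)} = \frac{159}{-34 + r}$ ($Q{\left(r \right)} = \frac{2 \left(-7\right)^{2} + 61}{r - 34} = \frac{2 \cdot 49 + 61}{-34 + r} = \frac{98 + 61}{-34 + r} = \frac{159}{-34 + r}$)
$J = 2411$ ($J = -2147 + 4558 = 2411$)
$\left(-19336 - \left(-16406 + Q{\left(-123 \right)}\right)\right) + J = \left(-19336 + \left(16406 - \frac{159}{-34 - 123}\right)\right) + 2411 = \left(-19336 + \left(16406 - \frac{159}{-157}\right)\right) + 2411 = \left(-19336 + \left(16406 - 159 \left(- \frac{1}{157}\right)\right)\right) + 2411 = \left(-19336 + \left(16406 - - \frac{159}{157}\right)\right) + 2411 = \left(-19336 + \left(16406 + \frac{159}{157}\right)\right) + 2411 = \left(-19336 + \frac{2575901}{157}\right) + 2411 = - \frac{459851}{157} + 2411 = - \frac{81324}{157}$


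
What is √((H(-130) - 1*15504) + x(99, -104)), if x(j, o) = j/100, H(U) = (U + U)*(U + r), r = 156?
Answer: I*√2226301/10 ≈ 149.21*I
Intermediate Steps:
H(U) = 2*U*(156 + U) (H(U) = (U + U)*(U + 156) = (2*U)*(156 + U) = 2*U*(156 + U))
x(j, o) = j/100 (x(j, o) = j*(1/100) = j/100)
√((H(-130) - 1*15504) + x(99, -104)) = √((2*(-130)*(156 - 130) - 1*15504) + (1/100)*99) = √((2*(-130)*26 - 15504) + 99/100) = √((-6760 - 15504) + 99/100) = √(-22264 + 99/100) = √(-2226301/100) = I*√2226301/10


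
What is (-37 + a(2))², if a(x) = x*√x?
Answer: 1377 - 148*√2 ≈ 1167.7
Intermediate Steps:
a(x) = x^(3/2)
(-37 + a(2))² = (-37 + 2^(3/2))² = (-37 + 2*√2)²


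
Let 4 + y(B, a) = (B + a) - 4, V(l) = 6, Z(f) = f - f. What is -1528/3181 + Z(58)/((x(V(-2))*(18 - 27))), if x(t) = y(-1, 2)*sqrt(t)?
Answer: -1528/3181 ≈ -0.48035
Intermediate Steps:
Z(f) = 0
y(B, a) = -8 + B + a (y(B, a) = -4 + ((B + a) - 4) = -4 + (-4 + B + a) = -8 + B + a)
x(t) = -7*sqrt(t) (x(t) = (-8 - 1 + 2)*sqrt(t) = -7*sqrt(t))
-1528/3181 + Z(58)/((x(V(-2))*(18 - 27))) = -1528/3181 + 0/(((-7*sqrt(6))*(18 - 27))) = -1528*1/3181 + 0/((-7*sqrt(6)*(-9))) = -1528/3181 + 0/((63*sqrt(6))) = -1528/3181 + 0*(sqrt(6)/378) = -1528/3181 + 0 = -1528/3181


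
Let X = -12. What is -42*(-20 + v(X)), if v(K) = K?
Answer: 1344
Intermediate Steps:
-42*(-20 + v(X)) = -42*(-20 - 12) = -42*(-32) = 1344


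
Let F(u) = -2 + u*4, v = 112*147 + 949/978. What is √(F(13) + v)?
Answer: √15796304898/978 ≈ 128.51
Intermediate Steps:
v = 16102741/978 (v = 16464 + 949*(1/978) = 16464 + 949/978 = 16102741/978 ≈ 16465.)
F(u) = -2 + 4*u
√(F(13) + v) = √((-2 + 4*13) + 16102741/978) = √((-2 + 52) + 16102741/978) = √(50 + 16102741/978) = √(16151641/978) = √15796304898/978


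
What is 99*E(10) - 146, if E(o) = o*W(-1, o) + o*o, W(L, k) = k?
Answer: 19654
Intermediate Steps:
E(o) = 2*o² (E(o) = o*o + o*o = o² + o² = 2*o²)
99*E(10) - 146 = 99*(2*10²) - 146 = 99*(2*100) - 146 = 99*200 - 146 = 19800 - 146 = 19654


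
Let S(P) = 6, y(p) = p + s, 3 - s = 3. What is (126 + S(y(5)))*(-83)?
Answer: -10956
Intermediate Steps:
s = 0 (s = 3 - 1*3 = 3 - 3 = 0)
y(p) = p (y(p) = p + 0 = p)
(126 + S(y(5)))*(-83) = (126 + 6)*(-83) = 132*(-83) = -10956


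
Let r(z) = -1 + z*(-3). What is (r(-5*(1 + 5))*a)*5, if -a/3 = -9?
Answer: 12015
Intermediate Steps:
a = 27 (a = -3*(-9) = 27)
r(z) = -1 - 3*z
(r(-5*(1 + 5))*a)*5 = ((-1 - (-15)*(1 + 5))*27)*5 = ((-1 - (-15)*6)*27)*5 = ((-1 - 3*(-30))*27)*5 = ((-1 + 90)*27)*5 = (89*27)*5 = 2403*5 = 12015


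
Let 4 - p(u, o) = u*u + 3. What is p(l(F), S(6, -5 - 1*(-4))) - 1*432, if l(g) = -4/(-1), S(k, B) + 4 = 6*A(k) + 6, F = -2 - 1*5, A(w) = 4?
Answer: -447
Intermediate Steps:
F = -7 (F = -2 - 5 = -7)
S(k, B) = 26 (S(k, B) = -4 + (6*4 + 6) = -4 + (24 + 6) = -4 + 30 = 26)
l(g) = 4 (l(g) = -4*(-1) = 4)
p(u, o) = 1 - u² (p(u, o) = 4 - (u*u + 3) = 4 - (u² + 3) = 4 - (3 + u²) = 4 + (-3 - u²) = 1 - u²)
p(l(F), S(6, -5 - 1*(-4))) - 1*432 = (1 - 1*4²) - 1*432 = (1 - 1*16) - 432 = (1 - 16) - 432 = -15 - 432 = -447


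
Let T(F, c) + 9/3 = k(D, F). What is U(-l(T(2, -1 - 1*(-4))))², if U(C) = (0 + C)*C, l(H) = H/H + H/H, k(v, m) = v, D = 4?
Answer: 16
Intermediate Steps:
T(F, c) = 1 (T(F, c) = -3 + 4 = 1)
l(H) = 2 (l(H) = 1 + 1 = 2)
U(C) = C² (U(C) = C*C = C²)
U(-l(T(2, -1 - 1*(-4))))² = ((-1*2)²)² = ((-2)²)² = 4² = 16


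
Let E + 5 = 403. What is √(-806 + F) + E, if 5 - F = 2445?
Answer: 398 + I*√3246 ≈ 398.0 + 56.974*I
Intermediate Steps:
F = -2440 (F = 5 - 1*2445 = 5 - 2445 = -2440)
E = 398 (E = -5 + 403 = 398)
√(-806 + F) + E = √(-806 - 2440) + 398 = √(-3246) + 398 = I*√3246 + 398 = 398 + I*√3246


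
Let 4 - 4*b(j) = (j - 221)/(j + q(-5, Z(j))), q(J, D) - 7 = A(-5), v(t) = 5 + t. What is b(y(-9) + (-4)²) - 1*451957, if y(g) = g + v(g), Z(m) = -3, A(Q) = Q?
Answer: -4519451/10 ≈ -4.5195e+5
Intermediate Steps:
q(J, D) = 2 (q(J, D) = 7 - 5 = 2)
y(g) = 5 + 2*g (y(g) = g + (5 + g) = 5 + 2*g)
b(j) = 1 - (-221 + j)/(4*(2 + j)) (b(j) = 1 - (j - 221)/(4*(j + 2)) = 1 - (-221 + j)/(4*(2 + j)))
b(y(-9) + (-4)²) - 1*451957 = (229 + 3*((5 + 2*(-9)) + (-4)²))/(4*(2 + ((5 + 2*(-9)) + (-4)²))) - 1*451957 = (229 + 3*((5 - 18) + 16))/(4*(2 + ((5 - 18) + 16))) - 451957 = (229 + 3*(-13 + 16))/(4*(2 + (-13 + 16))) - 451957 = (229 + 3*3)/(4*(2 + 3)) - 451957 = (¼)*(229 + 9)/5 - 451957 = (¼)*(⅕)*238 - 451957 = 119/10 - 451957 = -4519451/10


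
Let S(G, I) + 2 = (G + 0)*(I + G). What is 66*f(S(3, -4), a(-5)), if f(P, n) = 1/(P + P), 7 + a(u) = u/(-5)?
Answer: -33/5 ≈ -6.6000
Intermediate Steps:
S(G, I) = -2 + G*(G + I) (S(G, I) = -2 + (G + 0)*(I + G) = -2 + G*(G + I))
a(u) = -7 - u/5 (a(u) = -7 + u/(-5) = -7 + u*(-⅕) = -7 - u/5)
f(P, n) = 1/(2*P)
66*f(S(3, -4), a(-5)) = 66*(1/(2*(-2 + 3² + 3*(-4)))) = 66*(1/(2*(-2 + 9 - 12))) = 66*((½)/(-5)) = 66*((½)*(-⅕)) = 66*(-⅒) = -33/5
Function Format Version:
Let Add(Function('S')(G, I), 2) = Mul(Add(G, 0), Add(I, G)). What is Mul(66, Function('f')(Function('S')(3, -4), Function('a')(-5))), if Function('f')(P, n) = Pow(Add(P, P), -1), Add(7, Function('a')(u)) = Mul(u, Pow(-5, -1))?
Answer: Rational(-33, 5) ≈ -6.6000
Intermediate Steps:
Function('S')(G, I) = Add(-2, Mul(G, Add(G, I))) (Function('S')(G, I) = Add(-2, Mul(Add(G, 0), Add(I, G))) = Add(-2, Mul(G, Add(G, I))))
Function('a')(u) = Add(-7, Mul(Rational(-1, 5), u)) (Function('a')(u) = Add(-7, Mul(u, Pow(-5, -1))) = Add(-7, Mul(u, Rational(-1, 5))) = Add(-7, Mul(Rational(-1, 5), u)))
Function('f')(P, n) = Mul(Rational(1, 2), Pow(P, -1)) (Function('f')(P, n) = Pow(Mul(2, P), -1) = Mul(Rational(1, 2), Pow(P, -1)))
Mul(66, Function('f')(Function('S')(3, -4), Function('a')(-5))) = Mul(66, Mul(Rational(1, 2), Pow(Add(-2, Pow(3, 2), Mul(3, -4)), -1))) = Mul(66, Mul(Rational(1, 2), Pow(Add(-2, 9, -12), -1))) = Mul(66, Mul(Rational(1, 2), Pow(-5, -1))) = Mul(66, Mul(Rational(1, 2), Rational(-1, 5))) = Mul(66, Rational(-1, 10)) = Rational(-33, 5)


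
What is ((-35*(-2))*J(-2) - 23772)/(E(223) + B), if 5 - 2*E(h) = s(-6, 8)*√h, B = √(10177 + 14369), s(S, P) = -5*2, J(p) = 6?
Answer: -46704/(5 + 2*√24546 + 10*√223) ≈ -99.864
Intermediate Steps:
s(S, P) = -10
B = √24546 ≈ 156.67
E(h) = 5/2 + 5*√h (E(h) = 5/2 - (-5)*√h = 5/2 + 5*√h)
((-35*(-2))*J(-2) - 23772)/(E(223) + B) = (-35*(-2)*6 - 23772)/((5/2 + 5*√223) + √24546) = (70*6 - 23772)/(5/2 + √24546 + 5*√223) = (420 - 23772)/(5/2 + √24546 + 5*√223) = -23352/(5/2 + √24546 + 5*√223)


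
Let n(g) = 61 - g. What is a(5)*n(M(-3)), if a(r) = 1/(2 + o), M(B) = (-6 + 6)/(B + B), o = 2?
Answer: 61/4 ≈ 15.250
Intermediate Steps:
M(B) = 0 (M(B) = 0/((2*B)) = 0*(1/(2*B)) = 0)
a(r) = ¼ (a(r) = 1/(2 + 2) = 1/4 = ¼)
a(5)*n(M(-3)) = (61 - 1*0)/4 = (61 + 0)/4 = (¼)*61 = 61/4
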